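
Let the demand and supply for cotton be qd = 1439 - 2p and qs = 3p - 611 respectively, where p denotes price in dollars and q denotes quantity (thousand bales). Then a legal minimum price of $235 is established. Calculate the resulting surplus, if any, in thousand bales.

0

In a free market, 1439 - 2p = 3p - 611 gives the equilibrium p* = 410, q* = 619.
The floor of 235 is below the equilibrium price 410, so it is not binding; the market clears at p* = 410, q* = 619.
Since the control does not bind, there is no surplus.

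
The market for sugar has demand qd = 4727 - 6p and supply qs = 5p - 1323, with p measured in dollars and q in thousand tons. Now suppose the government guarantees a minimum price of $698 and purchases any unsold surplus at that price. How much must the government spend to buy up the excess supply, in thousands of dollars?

1136344

Without the control the market clears where 4727 - 6p = 5p - 1323, i.e. p* = 550 and q* = 1427.
Since 698 > 550, the floor is binding.
At p = 698: qd = 4727 - 6·698 = 539 and qs = 5·698 - 1323 = 2167.
Surplus = qs - qd = 1628.
Government expenditure = surplus × support price = 1628 × 698 = 1136344.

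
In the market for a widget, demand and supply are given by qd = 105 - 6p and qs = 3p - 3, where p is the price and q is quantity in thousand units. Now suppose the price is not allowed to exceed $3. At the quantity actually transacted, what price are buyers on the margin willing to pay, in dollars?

16.5

Setting quantity demanded equal to quantity supplied, 105 - 6p = 3p - 3, gives p* = 12 and q* = 33.
The ceiling of 3 is below the equilibrium price 12, so it binds.
At p = 3: qd = 105 - 6·3 = 87 and qs = 3·3 - 3 = 6.
Only 6 units reach the market. On the demand curve, the marginal buyer's willingness to pay at q = 6 is (105 - 6)/6 = 16.5.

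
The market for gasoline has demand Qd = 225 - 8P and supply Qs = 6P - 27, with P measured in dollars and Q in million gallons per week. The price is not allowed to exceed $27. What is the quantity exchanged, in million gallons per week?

81

Setting quantity demanded equal to quantity supplied, 225 - 8P = 6P - 27, gives P* = 18 and Q* = 81.
The ceiling of 27 is above the equilibrium price 18, so it is not binding; the market clears at P* = 18, Q* = 81.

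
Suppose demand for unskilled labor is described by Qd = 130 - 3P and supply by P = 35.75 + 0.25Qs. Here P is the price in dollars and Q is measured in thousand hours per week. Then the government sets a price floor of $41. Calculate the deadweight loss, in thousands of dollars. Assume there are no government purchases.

10.5

Rearranging supply gives Qs = 4P - 143. In a free market, 130 - 3P = 4P - 143 gives the equilibrium P* = 39, Q* = 13.
The floor of 41 is above the equilibrium price 39, so it binds.
At P = 41: Qd = 130 - 3·41 = 7 and Qs = 4·41 - 143 = 21.
Quantity traded falls to 7. At Q = 7 the demand price is (130 - 7)/3 = 41 and the supply price is (143 + 7)/4 = 37.5.
Deadweight loss = ½ · (41 - 37.5) · (13 - 7) = ½ · 3.5 · 6 = 10.5.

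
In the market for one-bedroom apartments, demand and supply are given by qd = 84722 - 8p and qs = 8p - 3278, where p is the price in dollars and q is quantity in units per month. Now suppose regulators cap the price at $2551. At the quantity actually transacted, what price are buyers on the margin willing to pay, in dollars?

8449

Equilibrium: 84722 - 8p = 8p - 3278, so 88000 = 16p and p* = 5500, q* = 40722.
The ceiling of 2551 is below the equilibrium price 5500, so it binds.
At p = 2551: qd = 84722 - 8·2551 = 64314 and qs = 8·2551 - 3278 = 17130.
Only 17130 units reach the market. On the demand curve, the marginal buyer's willingness to pay at q = 17130 is (84722 - 17130)/8 = 8449.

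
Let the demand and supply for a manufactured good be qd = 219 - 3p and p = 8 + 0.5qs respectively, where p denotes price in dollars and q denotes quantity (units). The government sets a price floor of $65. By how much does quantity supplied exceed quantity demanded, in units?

Rearranging supply gives qs = 2p - 16. In a free market, 219 - 3p = 2p - 16 gives the equilibrium p* = 47, q* = 78.
Because the floor (65) lies above the market-clearing price, it is binding.
At p = 65: qd = 219 - 3·65 = 24 and qs = 2·65 - 16 = 114.
Surplus = qs - qd = 114 - 24 = 90.

90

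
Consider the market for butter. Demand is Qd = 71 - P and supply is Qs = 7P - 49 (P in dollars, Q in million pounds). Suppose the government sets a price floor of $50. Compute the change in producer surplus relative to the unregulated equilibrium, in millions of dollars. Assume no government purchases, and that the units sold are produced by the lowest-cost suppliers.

647.5

Setting quantity demanded equal to quantity supplied, 71 - P = 7P - 49, gives P* = 15 and Q* = 56.
The floor of 50 is above the equilibrium price 15, so it binds.
At P = 50: Qd = 71 - 50 = 21 and Qs = 7·50 - 49 = 301.
Producer surplus without the control is ½ · (15 - 7) · 56 = 224.
With the floor, 21 units are sold at 50. The supply price at Q = 21 is 10, so PS = ½ · [(50 - 7) + (50 - 10)] · 21 = 871.5.
Change in producer surplus = 871.5 - 224 = 647.5.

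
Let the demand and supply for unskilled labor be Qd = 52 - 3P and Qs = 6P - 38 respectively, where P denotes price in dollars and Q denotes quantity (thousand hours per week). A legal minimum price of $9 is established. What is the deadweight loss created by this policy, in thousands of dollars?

Setting quantity demanded equal to quantity supplied, 52 - 3P = 6P - 38, gives P* = 10 and Q* = 22.
The floor of 9 is below the equilibrium price 10, so it is not binding; the market clears at P* = 10, Q* = 22.
Since the control does not bind, no trades are prevented and deadweight loss is zero.

0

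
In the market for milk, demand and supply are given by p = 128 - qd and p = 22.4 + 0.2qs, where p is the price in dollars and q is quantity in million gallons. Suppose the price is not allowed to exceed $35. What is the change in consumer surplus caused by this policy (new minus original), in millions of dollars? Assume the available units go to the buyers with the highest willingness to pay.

2.5

Rearranging demand gives qd = 128 - p; rearranging supply gives qs = 5p - 112. Equilibrium: 128 - p = 5p - 112, so 240 = 6p and p* = 40, q* = 88.
Because the ceiling (35) lies below the market-clearing price, it is binding.
At p = 35: qd = 128 - 35 = 93 and qs = 5·35 - 112 = 63.
Consumer surplus without the control is ½ · (128 - 40) · 88 = 3872.
With the ceiling, 63 units are sold at 35 (assume they go to the highest-value buyers). The demand price at q = 63 is 65, so CS = ½ · [(128 - 35) + (65 - 35)] · 63 = 3874.5.
Change in consumer surplus = 3874.5 - 3872 = 2.5.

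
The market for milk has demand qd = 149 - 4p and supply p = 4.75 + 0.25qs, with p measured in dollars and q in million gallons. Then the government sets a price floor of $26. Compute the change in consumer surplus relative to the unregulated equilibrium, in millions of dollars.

-275

Rearranging supply gives qs = 4p - 19. Without the control the market clears where 149 - 4p = 4p - 19, i.e. p* = 21 and q* = 65.
The floor of 26 is above the equilibrium price 21, so it binds.
At p = 26: qd = 149 - 4·26 = 45 and qs = 4·26 - 19 = 85.
Consumer surplus without the control is ½ · (37.25 - 21) · 65 = 528.125.
With the floor, consumers buy 45 units at 26, so CS = ½ · (37.25 - 26) · 45 = 253.125.
Change in consumer surplus = 253.125 - 528.125 = -275.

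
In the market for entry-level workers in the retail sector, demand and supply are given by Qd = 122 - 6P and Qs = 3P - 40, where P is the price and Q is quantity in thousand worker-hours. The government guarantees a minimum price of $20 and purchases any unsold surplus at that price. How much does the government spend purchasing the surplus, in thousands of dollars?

360

Setting quantity demanded equal to quantity supplied, 122 - 6P = 3P - 40, gives P* = 18 and Q* = 14.
Since 20 > 18, the floor is binding.
At P = 20: Qd = 122 - 6·20 = 2 and Qs = 3·20 - 40 = 20.
Surplus = Qs - Qd = 18.
Government expenditure = surplus × support price = 18 × 20 = 360.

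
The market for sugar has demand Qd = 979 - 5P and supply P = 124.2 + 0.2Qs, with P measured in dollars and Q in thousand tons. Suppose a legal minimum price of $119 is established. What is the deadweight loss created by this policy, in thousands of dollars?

0

Rearranging supply gives Qs = 5P - 621. Equilibrium: 979 - 5P = 5P - 621, so 1600 = 10P and P* = 160, Q* = 179.
Since 119 is below P* = 160, the floor does not bind and the free-market outcome prevails.
Since the control does not bind, no trades are prevented and deadweight loss is zero.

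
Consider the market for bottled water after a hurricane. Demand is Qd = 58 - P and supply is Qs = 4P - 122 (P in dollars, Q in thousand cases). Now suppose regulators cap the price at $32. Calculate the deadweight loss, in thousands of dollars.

160

Setting quantity demanded equal to quantity supplied, 58 - P = 4P - 122, gives P* = 36 and Q* = 22.
Since 32 < 36, the ceiling is binding.
At P = 32: Qd = 58 - 32 = 26 and Qs = 4·32 - 122 = 6.
Quantity traded falls to 6. At Q = 6 the demand price is 58 - 6 = 52 and the supply price is (122 + 6)/4 = 32.
Deadweight loss = ½ · (52 - 32) · (22 - 6) = ½ · 20 · 16 = 160.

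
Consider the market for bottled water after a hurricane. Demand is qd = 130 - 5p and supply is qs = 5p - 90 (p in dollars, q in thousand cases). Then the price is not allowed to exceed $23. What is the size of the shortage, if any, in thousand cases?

Setting quantity demanded equal to quantity supplied, 130 - 5p = 5p - 90, gives p* = 22 and q* = 20.
The ceiling of 23 is above the equilibrium price 22, so it is not binding; the market clears at p* = 22, q* = 20.
Since the control does not bind, there is no shortage.

0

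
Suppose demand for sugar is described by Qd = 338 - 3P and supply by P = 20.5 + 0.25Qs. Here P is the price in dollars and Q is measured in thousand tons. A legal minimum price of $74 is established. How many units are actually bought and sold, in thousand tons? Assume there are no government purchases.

116

Rearranging supply gives Qs = 4P - 82. Without the control the market clears where 338 - 3P = 4P - 82, i.e. P* = 60 and Q* = 158.
Because the floor (74) lies above the market-clearing price, it is binding.
At P = 74: Qd = 338 - 3·74 = 116 and Qs = 4·74 - 82 = 214.
The quantity actually transacted is the short side, demand: 116.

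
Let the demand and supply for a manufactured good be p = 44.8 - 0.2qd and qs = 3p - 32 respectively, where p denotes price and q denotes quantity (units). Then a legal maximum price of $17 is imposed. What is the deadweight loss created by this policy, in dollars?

540

Rearranging demand gives qd = 224 - 5p. Without the control the market clears where 224 - 5p = 3p - 32, i.e. p* = 32 and q* = 64.
Since 17 < 32, the ceiling is binding.
At p = 17: qd = 224 - 5·17 = 139 and qs = 3·17 - 32 = 19.
Quantity traded falls to 19. At q = 19 the demand price is (224 - 19)/5 = 41 and the supply price is (32 + 19)/3 = 17.
Deadweight loss = ½ · (41 - 17) · (64 - 19) = ½ · 24 · 45 = 540.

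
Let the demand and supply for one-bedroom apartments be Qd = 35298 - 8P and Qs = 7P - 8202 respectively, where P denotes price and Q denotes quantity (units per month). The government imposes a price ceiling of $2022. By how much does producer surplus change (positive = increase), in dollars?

Equilibrium: 35298 - 8P = 7P - 8202, so 43500 = 15P and P* = 2900, Q* = 12098.
Because the ceiling (2022) lies below the market-clearing price, it is binding.
At P = 2022: Qd = 35298 - 8·2022 = 19122 and Qs = 7·2022 - 8202 = 5952.
Producer surplus without the control is ½ · (2900 - 8202/7) · 12098 = 73180802/7.
With the ceiling, producers sell 5952 units at 2022, so PS = ½ · (2022 - 8202/7) · 5952 = 17713152/7.
Change in producer surplus = 17713152/7 - 73180802/7 = -7923950.

-7923950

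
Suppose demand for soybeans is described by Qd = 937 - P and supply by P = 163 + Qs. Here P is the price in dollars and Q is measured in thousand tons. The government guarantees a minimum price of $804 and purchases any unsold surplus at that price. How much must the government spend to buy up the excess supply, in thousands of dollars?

408432

Rearranging supply gives Qs = P - 163. Without the control the market clears where 937 - P = P - 163, i.e. P* = 550 and Q* = 387.
The floor of 804 is above the equilibrium price 550, so it binds.
At P = 804: Qd = 937 - 804 = 133 and Qs = 804 - 163 = 641.
Surplus = Qs - Qd = 508.
Government expenditure = surplus × support price = 508 × 804 = 408432.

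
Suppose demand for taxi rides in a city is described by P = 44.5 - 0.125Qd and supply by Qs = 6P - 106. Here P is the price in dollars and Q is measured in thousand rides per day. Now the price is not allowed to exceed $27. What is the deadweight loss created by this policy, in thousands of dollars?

Rearranging demand gives Qd = 356 - 8P. Equilibrium: 356 - 8P = 6P - 106, so 462 = 14P and P* = 33, Q* = 92.
The ceiling of 27 is below the equilibrium price 33, so it binds.
At P = 27: Qd = 356 - 8·27 = 140 and Qs = 6·27 - 106 = 56.
Quantity traded falls to 56. At Q = 56 the demand price is (356 - 56)/8 = 37.5 and the supply price is (106 + 56)/6 = 27.
Deadweight loss = ½ · (37.5 - 27) · (92 - 56) = ½ · 10.5 · 36 = 189.

189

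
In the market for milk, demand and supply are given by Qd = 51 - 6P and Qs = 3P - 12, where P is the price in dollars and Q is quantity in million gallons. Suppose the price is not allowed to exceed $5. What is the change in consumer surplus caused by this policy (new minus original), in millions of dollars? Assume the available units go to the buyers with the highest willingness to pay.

In a free market, 51 - 6P = 3P - 12 gives the equilibrium P* = 7, Q* = 9.
Because the ceiling (5) lies below the market-clearing price, it is binding.
At P = 5: Qd = 51 - 6·5 = 21 and Qs = 3·5 - 12 = 3.
Consumer surplus without the control is ½ · (8.5 - 7) · 9 = 6.75.
With the ceiling, 3 units are sold at 5 (assume they go to the highest-value buyers). The demand price at Q = 3 is 8, so CS = ½ · [(8.5 - 5) + (8 - 5)] · 3 = 9.75.
Change in consumer surplus = 9.75 - 6.75 = 3.

3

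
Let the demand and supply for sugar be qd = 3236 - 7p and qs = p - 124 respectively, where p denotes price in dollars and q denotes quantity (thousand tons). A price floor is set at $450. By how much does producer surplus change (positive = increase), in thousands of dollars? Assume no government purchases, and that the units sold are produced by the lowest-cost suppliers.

Equilibrium: 3236 - 7p = p - 124, so 3360 = 8p and p* = 420, q* = 296.
Because the floor (450) lies above the market-clearing price, it is binding.
At p = 450: qd = 3236 - 7·450 = 86 and qs = 450 - 124 = 326.
Producer surplus without the control is ½ · (420 - 124) · 296 = 43808.
With the floor, 86 units are sold at 450. The supply price at q = 86 is 210, so PS = ½ · [(450 - 124) + (450 - 210)] · 86 = 24338.
Change in producer surplus = 24338 - 43808 = -19470.

-19470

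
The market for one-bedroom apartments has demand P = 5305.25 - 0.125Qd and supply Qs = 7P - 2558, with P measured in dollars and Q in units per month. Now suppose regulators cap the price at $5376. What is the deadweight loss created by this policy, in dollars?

0

Rearranging demand gives Qd = 42442 - 8P. Equilibrium: 42442 - 8P = 7P - 2558, so 45000 = 15P and P* = 3000, Q* = 18442.
Since 5376 is above P* = 3000, the ceiling does not bind and the free-market outcome prevails.
Since the control does not bind, no trades are prevented and deadweight loss is zero.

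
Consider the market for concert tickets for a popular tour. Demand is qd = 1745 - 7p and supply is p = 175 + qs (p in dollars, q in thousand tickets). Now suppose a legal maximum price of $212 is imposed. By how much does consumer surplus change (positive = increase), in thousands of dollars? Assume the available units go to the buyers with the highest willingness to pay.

980

Rearranging supply gives qs = p - 175. Equilibrium: 1745 - 7p = p - 175, so 1920 = 8p and p* = 240, q* = 65.
The ceiling of 212 is below the equilibrium price 240, so it binds.
At p = 212: qd = 1745 - 7·212 = 261 and qs = 212 - 175 = 37.
Consumer surplus without the control is ½ · (1745/7 - 240) · 65 = 4225/14.
With the ceiling, 37 units are sold at 212 (assume they go to the highest-value buyers). The demand price at q = 37 is 244, so CS = ½ · [(1745/7 - 212) + (244 - 212)] · 37 = 17945/14.
Change in consumer surplus = 17945/14 - 4225/14 = 980.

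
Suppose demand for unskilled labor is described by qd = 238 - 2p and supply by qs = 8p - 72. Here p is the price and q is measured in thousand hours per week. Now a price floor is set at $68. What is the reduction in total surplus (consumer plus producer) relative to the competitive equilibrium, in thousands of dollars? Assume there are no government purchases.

1711.25

Equilibrium: 238 - 2p = 8p - 72, so 310 = 10p and p* = 31, q* = 176.
Because the floor (68) lies above the market-clearing price, it is binding.
At p = 68: qd = 238 - 2·68 = 102 and qs = 8·68 - 72 = 472.
Quantity traded falls to 102. At q = 102 the demand price is (238 - 102)/2 = 68 and the supply price is (72 + 102)/8 = 21.75.
Deadweight loss = ½ · (68 - 21.75) · (176 - 102) = ½ · 46.25 · 74 = 1711.25.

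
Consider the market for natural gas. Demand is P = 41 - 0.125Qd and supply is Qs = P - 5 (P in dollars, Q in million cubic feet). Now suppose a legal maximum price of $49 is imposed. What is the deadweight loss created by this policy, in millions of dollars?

Rearranging demand gives Qd = 328 - 8P. Setting quantity demanded equal to quantity supplied, 328 - 8P = P - 5, gives P* = 37 and Q* = 32.
Since 49 is above P* = 37, the ceiling does not bind and the free-market outcome prevails.
Since the control does not bind, no trades are prevented and deadweight loss is zero.

0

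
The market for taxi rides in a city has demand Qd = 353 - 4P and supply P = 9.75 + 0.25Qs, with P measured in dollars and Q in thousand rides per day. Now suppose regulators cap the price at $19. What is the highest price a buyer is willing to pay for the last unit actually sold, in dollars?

Rearranging supply gives Qs = 4P - 39. Without the control the market clears where 353 - 4P = 4P - 39, i.e. P* = 49 and Q* = 157.
The ceiling of 19 is below the equilibrium price 49, so it binds.
At P = 19: Qd = 353 - 4·19 = 277 and Qs = 4·19 - 39 = 37.
Only 37 units reach the market. On the demand curve, the marginal buyer's willingness to pay at Q = 37 is (353 - 37)/4 = 79.

79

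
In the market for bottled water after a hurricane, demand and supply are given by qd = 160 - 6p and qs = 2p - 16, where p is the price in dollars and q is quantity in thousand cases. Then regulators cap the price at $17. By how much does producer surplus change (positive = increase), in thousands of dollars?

-115

In a free market, 160 - 6p = 2p - 16 gives the equilibrium p* = 22, q* = 28.
Since 17 < 22, the ceiling is binding.
At p = 17: qd = 160 - 6·17 = 58 and qs = 2·17 - 16 = 18.
Producer surplus without the control is ½ · (22 - 8) · 28 = 196.
With the ceiling, producers sell 18 units at 17, so PS = ½ · (17 - 8) · 18 = 81.
Change in producer surplus = 81 - 196 = -115.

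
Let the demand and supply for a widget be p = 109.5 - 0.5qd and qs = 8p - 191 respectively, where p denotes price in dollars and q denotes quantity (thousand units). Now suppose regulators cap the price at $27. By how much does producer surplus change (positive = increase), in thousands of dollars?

-1134

Rearranging demand gives qd = 219 - 2p. Without the control the market clears where 219 - 2p = 8p - 191, i.e. p* = 41 and q* = 137.
Because the ceiling (27) lies below the market-clearing price, it is binding.
At p = 27: qd = 219 - 2·27 = 165 and qs = 8·27 - 191 = 25.
Producer surplus without the control is ½ · (41 - 23.875) · 137 = 1173.0625.
With the ceiling, producers sell 25 units at 27, so PS = ½ · (27 - 23.875) · 25 = 39.0625.
Change in producer surplus = 39.0625 - 1173.0625 = -1134.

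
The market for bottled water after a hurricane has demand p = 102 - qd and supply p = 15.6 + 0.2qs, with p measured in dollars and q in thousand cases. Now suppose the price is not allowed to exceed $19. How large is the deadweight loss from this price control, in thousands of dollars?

1815

Rearranging demand gives qd = 102 - p; rearranging supply gives qs = 5p - 78. Equilibrium: 102 - p = 5p - 78, so 180 = 6p and p* = 30, q* = 72.
The ceiling of 19 is below the equilibrium price 30, so it binds.
At p = 19: qd = 102 - 19 = 83 and qs = 5·19 - 78 = 17.
Quantity traded falls to 17. At q = 17 the demand price is 102 - 17 = 85 and the supply price is (78 + 17)/5 = 19.
Deadweight loss = ½ · (85 - 19) · (72 - 17) = ½ · 66 · 55 = 1815.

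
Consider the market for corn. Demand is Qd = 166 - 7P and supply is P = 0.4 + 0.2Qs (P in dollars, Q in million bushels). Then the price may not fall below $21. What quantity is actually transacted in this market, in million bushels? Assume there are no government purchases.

19

Rearranging supply gives Qs = 5P - 2. Setting quantity demanded equal to quantity supplied, 166 - 7P = 5P - 2, gives P* = 14 and Q* = 68.
Because the floor (21) lies above the market-clearing price, it is binding.
At P = 21: Qd = 166 - 7·21 = 19 and Qs = 5·21 - 2 = 103.
The quantity actually transacted is the short side, demand: 19.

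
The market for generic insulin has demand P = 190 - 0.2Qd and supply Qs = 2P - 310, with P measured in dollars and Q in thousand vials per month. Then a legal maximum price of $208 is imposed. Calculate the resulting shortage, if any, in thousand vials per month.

Rearranging demand gives Qd = 950 - 5P. In a free market, 950 - 5P = 2P - 310 gives the equilibrium P* = 180, Q* = 50.
The ceiling of 208 is above the equilibrium price 180, so it is not binding; the market clears at P* = 180, Q* = 50.
Since the control does not bind, there is no shortage.

0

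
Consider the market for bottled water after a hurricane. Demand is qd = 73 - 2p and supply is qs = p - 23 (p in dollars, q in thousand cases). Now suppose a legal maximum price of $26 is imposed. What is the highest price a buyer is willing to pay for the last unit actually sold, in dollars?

35

Equilibrium: 73 - 2p = p - 23, so 96 = 3p and p* = 32, q* = 9.
Because the ceiling (26) lies below the market-clearing price, it is binding.
At p = 26: qd = 73 - 2·26 = 21 and qs = 26 - 23 = 3.
Only 3 units reach the market. On the demand curve, the marginal buyer's willingness to pay at q = 3 is (73 - 3)/2 = 35.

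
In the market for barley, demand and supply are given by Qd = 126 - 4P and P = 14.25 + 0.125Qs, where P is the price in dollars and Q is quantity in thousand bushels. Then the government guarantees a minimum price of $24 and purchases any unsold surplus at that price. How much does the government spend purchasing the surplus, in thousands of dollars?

1152

Rearranging supply gives Qs = 8P - 114. In a free market, 126 - 4P = 8P - 114 gives the equilibrium P* = 20, Q* = 46.
Because the floor (24) lies above the market-clearing price, it is binding.
At P = 24: Qd = 126 - 4·24 = 30 and Qs = 8·24 - 114 = 78.
Surplus = Qs - Qd = 48.
Government expenditure = surplus × support price = 48 × 24 = 1152.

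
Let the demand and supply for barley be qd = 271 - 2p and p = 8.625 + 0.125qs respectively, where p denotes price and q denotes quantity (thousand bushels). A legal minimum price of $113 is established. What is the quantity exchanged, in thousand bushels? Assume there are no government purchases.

Rearranging supply gives qs = 8p - 69. Setting quantity demanded equal to quantity supplied, 271 - 2p = 8p - 69, gives p* = 34 and q* = 203.
Because the floor (113) lies above the market-clearing price, it is binding.
At p = 113: qd = 271 - 2·113 = 45 and qs = 8·113 - 69 = 835.
The quantity actually transacted is the short side, demand: 45.

45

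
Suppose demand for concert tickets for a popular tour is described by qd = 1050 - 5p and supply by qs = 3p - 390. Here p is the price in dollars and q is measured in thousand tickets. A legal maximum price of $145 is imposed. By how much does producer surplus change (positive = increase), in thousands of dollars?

-3412.5

Setting quantity demanded equal to quantity supplied, 1050 - 5p = 3p - 390, gives p* = 180 and q* = 150.
The ceiling of 145 is below the equilibrium price 180, so it binds.
At p = 145: qd = 1050 - 5·145 = 325 and qs = 3·145 - 390 = 45.
Producer surplus without the control is ½ · (180 - 130) · 150 = 3750.
With the ceiling, producers sell 45 units at 145, so PS = ½ · (145 - 130) · 45 = 337.5.
Change in producer surplus = 337.5 - 3750 = -3412.5.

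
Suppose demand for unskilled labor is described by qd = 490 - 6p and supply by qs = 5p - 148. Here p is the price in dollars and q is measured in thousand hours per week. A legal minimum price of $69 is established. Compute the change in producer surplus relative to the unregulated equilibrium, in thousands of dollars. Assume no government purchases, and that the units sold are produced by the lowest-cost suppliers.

400.4

Without the control the market clears where 490 - 6p = 5p - 148, i.e. p* = 58 and q* = 142.
Because the floor (69) lies above the market-clearing price, it is binding.
At p = 69: qd = 490 - 6·69 = 76 and qs = 5·69 - 148 = 197.
Producer surplus without the control is ½ · (58 - 29.6) · 142 = 2016.4.
With the floor, 76 units are sold at 69. The supply price at q = 76 is 44.8, so PS = ½ · [(69 - 29.6) + (69 - 44.8)] · 76 = 2416.8.
Change in producer surplus = 2416.8 - 2016.4 = 400.4.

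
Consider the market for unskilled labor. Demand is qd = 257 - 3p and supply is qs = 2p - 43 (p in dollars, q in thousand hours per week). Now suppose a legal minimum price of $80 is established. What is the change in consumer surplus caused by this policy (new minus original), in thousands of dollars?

Without the control the market clears where 257 - 3p = 2p - 43, i.e. p* = 60 and q* = 77.
Because the floor (80) lies above the market-clearing price, it is binding.
At p = 80: qd = 257 - 3·80 = 17 and qs = 2·80 - 43 = 117.
Consumer surplus without the control is ½ · (257/3 - 60) · 77 = 5929/6.
With the floor, consumers buy 17 units at 80, so CS = ½ · (257/3 - 80) · 17 = 289/6.
Change in consumer surplus = 289/6 - 5929/6 = -940.

-940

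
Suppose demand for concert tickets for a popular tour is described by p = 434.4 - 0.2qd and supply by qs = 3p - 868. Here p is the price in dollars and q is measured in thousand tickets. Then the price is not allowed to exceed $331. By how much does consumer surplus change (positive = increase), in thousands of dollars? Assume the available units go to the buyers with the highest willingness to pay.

3964.1

Rearranging demand gives qd = 2172 - 5p. Setting quantity demanded equal to quantity supplied, 2172 - 5p = 3p - 868, gives p* = 380 and q* = 272.
Since 331 < 380, the ceiling is binding.
At p = 331: qd = 2172 - 5·331 = 517 and qs = 3·331 - 868 = 125.
Consumer surplus without the control is ½ · (434.4 - 380) · 272 = 7398.4.
With the ceiling, 125 units are sold at 331 (assume they go to the highest-value buyers). The demand price at q = 125 is 409.4, so CS = ½ · [(434.4 - 331) + (409.4 - 331)] · 125 = 11362.5.
Change in consumer surplus = 11362.5 - 7398.4 = 3964.1.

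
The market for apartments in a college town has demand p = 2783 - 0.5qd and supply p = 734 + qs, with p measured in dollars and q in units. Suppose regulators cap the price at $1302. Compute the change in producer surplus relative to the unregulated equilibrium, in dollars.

-771666

Rearranging demand gives qd = 5566 - 2p; rearranging supply gives qs = p - 734. Without the control the market clears where 5566 - 2p = p - 734, i.e. p* = 2100 and q* = 1366.
The ceiling of 1302 is below the equilibrium price 2100, so it binds.
At p = 1302: qd = 5566 - 2·1302 = 2962 and qs = 1302 - 734 = 568.
Producer surplus without the control is ½ · (2100 - 734) · 1366 = 932978.
With the ceiling, producers sell 568 units at 1302, so PS = ½ · (1302 - 734) · 568 = 161312.
Change in producer surplus = 161312 - 932978 = -771666.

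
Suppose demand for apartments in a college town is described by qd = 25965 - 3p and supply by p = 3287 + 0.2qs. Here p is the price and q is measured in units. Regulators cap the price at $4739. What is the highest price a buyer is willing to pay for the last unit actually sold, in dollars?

6235

Rearranging supply gives qs = 5p - 16435. Without the control the market clears where 25965 - 3p = 5p - 16435, i.e. p* = 5300 and q* = 10065.
Because the ceiling (4739) lies below the market-clearing price, it is binding.
At p = 4739: qd = 25965 - 3·4739 = 11748 and qs = 5·4739 - 16435 = 7260.
Only 7260 units reach the market. On the demand curve, the marginal buyer's willingness to pay at q = 7260 is (25965 - 7260)/3 = 6235.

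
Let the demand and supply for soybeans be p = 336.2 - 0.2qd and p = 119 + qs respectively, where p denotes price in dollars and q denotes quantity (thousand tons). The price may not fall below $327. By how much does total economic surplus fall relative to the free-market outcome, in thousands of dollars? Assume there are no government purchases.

10935

Rearranging demand gives qd = 1681 - 5p; rearranging supply gives qs = p - 119. Without the control the market clears where 1681 - 5p = p - 119, i.e. p* = 300 and q* = 181.
The floor of 327 is above the equilibrium price 300, so it binds.
At p = 327: qd = 1681 - 5·327 = 46 and qs = 327 - 119 = 208.
Quantity traded falls to 46. At q = 46 the demand price is (1681 - 46)/5 = 327 and the supply price is 119 + 46 = 165.
Deadweight loss = ½ · (327 - 165) · (181 - 46) = ½ · 162 · 135 = 10935.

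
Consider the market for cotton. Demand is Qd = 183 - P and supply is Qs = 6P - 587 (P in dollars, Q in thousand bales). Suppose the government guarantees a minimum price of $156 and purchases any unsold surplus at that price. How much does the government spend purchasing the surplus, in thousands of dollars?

In a free market, 183 - P = 6P - 587 gives the equilibrium P* = 110, Q* = 73.
Since 156 > 110, the floor is binding.
At P = 156: Qd = 183 - 156 = 27 and Qs = 6·156 - 587 = 349.
Surplus = Qs - Qd = 322.
Government expenditure = surplus × support price = 322 × 156 = 50232.

50232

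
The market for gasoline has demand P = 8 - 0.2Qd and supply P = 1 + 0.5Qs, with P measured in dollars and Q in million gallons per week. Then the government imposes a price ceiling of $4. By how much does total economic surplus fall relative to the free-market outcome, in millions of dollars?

Rearranging demand gives Qd = 40 - 5P; rearranging supply gives Qs = 2P - 2. Without the control the market clears where 40 - 5P = 2P - 2, i.e. P* = 6 and Q* = 10.
The ceiling of 4 is below the equilibrium price 6, so it binds.
At P = 4: Qd = 40 - 5·4 = 20 and Qs = 2·4 - 2 = 6.
Quantity traded falls to 6. At Q = 6 the demand price is (40 - 6)/5 = 6.8 and the supply price is (2 + 6)/2 = 4.
Deadweight loss = ½ · (6.8 - 4) · (10 - 6) = ½ · 2.8 · 4 = 5.6.

5.6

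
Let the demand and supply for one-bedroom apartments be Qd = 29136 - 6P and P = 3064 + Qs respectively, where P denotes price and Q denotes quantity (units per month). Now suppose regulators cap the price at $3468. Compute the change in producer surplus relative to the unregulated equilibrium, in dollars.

Rearranging supply gives Qs = P - 3064. Setting quantity demanded equal to quantity supplied, 29136 - 6P = P - 3064, gives P* = 4600 and Q* = 1536.
Since 3468 < 4600, the ceiling is binding.
At P = 3468: Qd = 29136 - 6·3468 = 8328 and Qs = 3468 - 3064 = 404.
Producer surplus without the control is ½ · (4600 - 3064) · 1536 = 1179648.
With the ceiling, producers sell 404 units at 3468, so PS = ½ · (3468 - 3064) · 404 = 81608.
Change in producer surplus = 81608 - 1179648 = -1098040.

-1098040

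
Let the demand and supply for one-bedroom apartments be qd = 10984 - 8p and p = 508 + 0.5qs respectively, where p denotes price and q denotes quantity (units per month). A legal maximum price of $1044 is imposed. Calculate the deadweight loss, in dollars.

Rearranging supply gives qs = 2p - 1016. Setting quantity demanded equal to quantity supplied, 10984 - 8p = 2p - 1016, gives p* = 1200 and q* = 1384.
Because the ceiling (1044) lies below the market-clearing price, it is binding.
At p = 1044: qd = 10984 - 8·1044 = 2632 and qs = 2·1044 - 1016 = 1072.
Quantity traded falls to 1072. At q = 1072 the demand price is (10984 - 1072)/8 = 1239 and the supply price is (1016 + 1072)/2 = 1044.
Deadweight loss = ½ · (1239 - 1044) · (1384 - 1072) = ½ · 195 · 312 = 30420.

30420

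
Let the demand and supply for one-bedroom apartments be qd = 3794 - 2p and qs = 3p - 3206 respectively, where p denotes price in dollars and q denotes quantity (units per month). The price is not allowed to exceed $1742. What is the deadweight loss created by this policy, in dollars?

0

Without the control the market clears where 3794 - 2p = 3p - 3206, i.e. p* = 1400 and q* = 994.
The ceiling of 1742 is above the equilibrium price 1400, so it is not binding; the market clears at p* = 1400, q* = 994.
Since the control does not bind, no trades are prevented and deadweight loss is zero.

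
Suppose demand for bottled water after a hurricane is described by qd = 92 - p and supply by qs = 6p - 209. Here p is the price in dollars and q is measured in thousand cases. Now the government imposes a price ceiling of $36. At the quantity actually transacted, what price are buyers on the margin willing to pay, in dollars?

85

Equilibrium: 92 - p = 6p - 209, so 301 = 7p and p* = 43, q* = 49.
Because the ceiling (36) lies below the market-clearing price, it is binding.
At p = 36: qd = 92 - 36 = 56 and qs = 6·36 - 209 = 7.
Only 7 units reach the market. On the demand curve, the marginal buyer's willingness to pay at q = 7 is (92 - 7) = 85.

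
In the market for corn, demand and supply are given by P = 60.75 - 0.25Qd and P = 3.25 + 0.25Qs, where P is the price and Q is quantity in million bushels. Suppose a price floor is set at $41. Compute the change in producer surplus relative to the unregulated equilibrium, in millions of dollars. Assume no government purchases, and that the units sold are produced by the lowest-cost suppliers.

Rearranging demand gives Qd = 243 - 4P; rearranging supply gives Qs = 4P - 13. Equilibrium: 243 - 4P = 4P - 13, so 256 = 8P and P* = 32, Q* = 115.
Because the floor (41) lies above the market-clearing price, it is binding.
At P = 41: Qd = 243 - 4·41 = 79 and Qs = 4·41 - 13 = 151.
Producer surplus without the control is ½ · (32 - 3.25) · 115 = 1653.125.
With the floor, 79 units are sold at 41. The supply price at Q = 79 is 23, so PS = ½ · [(41 - 3.25) + (41 - 23)] · 79 = 2202.125.
Change in producer surplus = 2202.125 - 1653.125 = 549.

549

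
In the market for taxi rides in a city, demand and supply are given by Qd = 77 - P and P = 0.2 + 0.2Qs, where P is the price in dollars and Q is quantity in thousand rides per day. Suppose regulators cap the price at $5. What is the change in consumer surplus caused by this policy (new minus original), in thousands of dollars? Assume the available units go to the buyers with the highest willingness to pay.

-608

Rearranging supply gives Qs = 5P - 1. Setting quantity demanded equal to quantity supplied, 77 - P = 5P - 1, gives P* = 13 and Q* = 64.
Because the ceiling (5) lies below the market-clearing price, it is binding.
At P = 5: Qd = 77 - 5 = 72 and Qs = 5·5 - 1 = 24.
Consumer surplus without the control is ½ · (77 - 13) · 64 = 2048.
With the ceiling, 24 units are sold at 5 (assume they go to the highest-value buyers). The demand price at Q = 24 is 53, so CS = ½ · [(77 - 5) + (53 - 5)] · 24 = 1440.
Change in consumer surplus = 1440 - 2048 = -608.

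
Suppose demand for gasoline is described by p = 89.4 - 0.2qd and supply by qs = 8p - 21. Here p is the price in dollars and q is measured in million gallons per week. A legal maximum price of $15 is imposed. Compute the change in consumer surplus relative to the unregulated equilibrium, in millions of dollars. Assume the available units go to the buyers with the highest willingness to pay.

Rearranging demand gives qd = 447 - 5p. Equilibrium: 447 - 5p = 8p - 21, so 468 = 13p and p* = 36, q* = 267.
Since 15 < 36, the ceiling is binding.
At p = 15: qd = 447 - 5·15 = 372 and qs = 8·15 - 21 = 99.
Consumer surplus without the control is ½ · (89.4 - 36) · 267 = 7128.9.
With the ceiling, 99 units are sold at 15 (assume they go to the highest-value buyers). The demand price at q = 99 is 69.6, so CS = ½ · [(89.4 - 15) + (69.6 - 15)] · 99 = 6385.5.
Change in consumer surplus = 6385.5 - 7128.9 = -743.4.

-743.4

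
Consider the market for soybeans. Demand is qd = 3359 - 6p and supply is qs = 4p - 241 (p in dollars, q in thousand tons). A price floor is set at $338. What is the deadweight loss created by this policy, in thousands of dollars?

0

In a free market, 3359 - 6p = 4p - 241 gives the equilibrium p* = 360, q* = 1199.
The floor of 338 is below the equilibrium price 360, so it is not binding; the market clears at p* = 360, q* = 1199.
Since the control does not bind, no trades are prevented and deadweight loss is zero.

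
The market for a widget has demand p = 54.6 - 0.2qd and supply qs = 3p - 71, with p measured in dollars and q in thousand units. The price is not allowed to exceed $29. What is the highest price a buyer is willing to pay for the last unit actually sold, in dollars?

Rearranging demand gives qd = 273 - 5p. Without the control the market clears where 273 - 5p = 3p - 71, i.e. p* = 43 and q* = 58.
The ceiling of 29 is below the equilibrium price 43, so it binds.
At p = 29: qd = 273 - 5·29 = 128 and qs = 3·29 - 71 = 16.
Only 16 units reach the market. On the demand curve, the marginal buyer's willingness to pay at q = 16 is (273 - 16)/5 = 51.4.

51.4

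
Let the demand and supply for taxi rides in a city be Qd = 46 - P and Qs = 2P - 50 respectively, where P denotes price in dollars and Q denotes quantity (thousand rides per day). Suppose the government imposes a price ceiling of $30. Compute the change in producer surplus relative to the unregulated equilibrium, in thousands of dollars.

-24

Equilibrium: 46 - P = 2P - 50, so 96 = 3P and P* = 32, Q* = 14.
Since 30 < 32, the ceiling is binding.
At P = 30: Qd = 46 - 30 = 16 and Qs = 2·30 - 50 = 10.
Producer surplus without the control is ½ · (32 - 25) · 14 = 49.
With the ceiling, producers sell 10 units at 30, so PS = ½ · (30 - 25) · 10 = 25.
Change in producer surplus = 25 - 49 = -24.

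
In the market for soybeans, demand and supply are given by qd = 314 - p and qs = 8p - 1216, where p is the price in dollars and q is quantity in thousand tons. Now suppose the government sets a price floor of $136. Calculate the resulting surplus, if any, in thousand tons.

Equilibrium: 314 - p = 8p - 1216, so 1530 = 9p and p* = 170, q* = 144.
Since 136 is below p* = 170, the floor does not bind and the free-market outcome prevails.
Since the control does not bind, there is no surplus.

0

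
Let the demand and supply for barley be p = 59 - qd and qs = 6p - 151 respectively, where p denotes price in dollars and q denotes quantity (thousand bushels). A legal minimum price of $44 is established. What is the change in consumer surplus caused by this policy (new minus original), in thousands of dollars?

Rearranging demand gives qd = 59 - p. In a free market, 59 - p = 6p - 151 gives the equilibrium p* = 30, q* = 29.
Since 44 > 30, the floor is binding.
At p = 44: qd = 59 - 44 = 15 and qs = 6·44 - 151 = 113.
Consumer surplus without the control is ½ · (59 - 30) · 29 = 420.5.
With the floor, consumers buy 15 units at 44, so CS = ½ · (59 - 44) · 15 = 112.5.
Change in consumer surplus = 112.5 - 420.5 = -308.

-308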